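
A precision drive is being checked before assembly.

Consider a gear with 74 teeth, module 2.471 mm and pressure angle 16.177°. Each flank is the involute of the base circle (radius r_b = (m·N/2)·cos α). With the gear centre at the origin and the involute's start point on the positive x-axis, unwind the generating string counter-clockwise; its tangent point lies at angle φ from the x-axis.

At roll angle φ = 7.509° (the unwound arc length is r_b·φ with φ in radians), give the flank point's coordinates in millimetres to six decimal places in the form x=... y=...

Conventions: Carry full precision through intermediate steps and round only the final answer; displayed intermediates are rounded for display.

x=88.557849 y=0.065772

topology: single-mesh involute geometry — m = 2.471, N = 74
pitch radius r_p = m·N/2 = 2.471·74/2 = 91.427000
base radius r_b = r_p·cos α = 91.427000·cos 16.177° = 87.807003
roll angle φ = 7.509° = 0.13105677 rad
x = r_b·(cos φ + φ·sin φ) = 88.557849
y = r_b·(sin φ − φ·cos φ) = 0.065772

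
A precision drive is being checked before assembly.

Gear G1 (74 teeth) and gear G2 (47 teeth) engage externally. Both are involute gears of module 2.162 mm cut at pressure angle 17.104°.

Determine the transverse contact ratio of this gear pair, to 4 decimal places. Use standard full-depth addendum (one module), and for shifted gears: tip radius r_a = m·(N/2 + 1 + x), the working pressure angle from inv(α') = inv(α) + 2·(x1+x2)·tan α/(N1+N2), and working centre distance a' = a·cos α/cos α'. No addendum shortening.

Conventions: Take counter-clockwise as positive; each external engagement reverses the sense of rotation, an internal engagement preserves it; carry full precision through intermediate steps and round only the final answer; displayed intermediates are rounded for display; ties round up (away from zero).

class = single-mesh tooth geometry [involute pair 74T × 47T, m = 2.162]
base radii: r_b1 = 76.456064, r_b2 = 48.559933
tip radii: r_a1 = 82.156000, r_a2 = 52.969000
no profile shift: α' = α, a' = a
action lengths: √(r_a1²−r_b1²) = 30.067900, √(r_a2²−r_b2²) = 21.157691
base pitch p_b = π·m·cos α = 6.491725
CR = (30.067900 + 21.157691 − 130.801000·sin 17.10400°)/6.491725 = 1.964978
contact ratio ≈ 1.9650

1.9650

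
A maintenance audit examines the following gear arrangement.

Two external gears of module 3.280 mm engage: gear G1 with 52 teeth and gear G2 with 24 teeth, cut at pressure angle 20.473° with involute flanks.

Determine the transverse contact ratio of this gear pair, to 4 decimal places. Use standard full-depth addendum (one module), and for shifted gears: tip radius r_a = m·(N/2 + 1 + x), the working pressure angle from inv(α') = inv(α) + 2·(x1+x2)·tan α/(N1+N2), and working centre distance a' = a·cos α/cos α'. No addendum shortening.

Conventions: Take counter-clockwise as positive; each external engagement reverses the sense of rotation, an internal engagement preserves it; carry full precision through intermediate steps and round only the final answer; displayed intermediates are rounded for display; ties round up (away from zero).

class = single-mesh tooth geometry [involute pair 52T × 24T, m = 3.280]
base radii: r_b1 = 79.893469, r_b2 = 36.873909
tip radii: r_a1 = 88.560000, r_a2 = 42.640000
no profile shift: α' = α, a' = a
action lengths: √(r_a1²−r_b1²) = 38.208732, √(r_a2²−r_b2²) = 21.412250
base pitch p_b = π·m·cos α = 9.653567
CR = (38.208732 + 21.412250 − 124.640000·sin 20.47300°)/9.653567 = 1.660128
contact ratio ≈ 1.6601

1.6601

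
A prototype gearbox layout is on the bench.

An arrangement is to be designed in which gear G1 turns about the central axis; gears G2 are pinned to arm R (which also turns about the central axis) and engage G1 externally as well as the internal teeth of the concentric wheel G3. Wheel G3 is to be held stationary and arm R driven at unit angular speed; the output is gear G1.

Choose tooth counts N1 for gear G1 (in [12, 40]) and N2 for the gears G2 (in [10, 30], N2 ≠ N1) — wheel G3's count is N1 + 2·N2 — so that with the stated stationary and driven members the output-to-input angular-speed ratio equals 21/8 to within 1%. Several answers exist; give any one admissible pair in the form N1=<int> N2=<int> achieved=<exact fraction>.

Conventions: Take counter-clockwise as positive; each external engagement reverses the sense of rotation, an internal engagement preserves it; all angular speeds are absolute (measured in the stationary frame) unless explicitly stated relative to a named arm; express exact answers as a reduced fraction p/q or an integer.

planetary set to be sized for 21/8 (Willis relation)
Willis with ω_ring = 0: ω_sun/ω_arm = (N1+N3)/N1; set equal to 21/8  ⇒  N3/N1 = 21/8 − 1 = 13/8
N3 = N1 + 2·N2  ⇒  N2/N1 = (N3/N1 − 1)/2 = (13/8 − 1)/2 = 5/16
smallest multiple with N1 ≥ 12 and N2 ≥ 10: k = 2  ⇒  N1 = 2·16 = 32, N2 = 2·5 = 10 (N1 ≤ 40, N2 ≤ 30, N2 ≠ N1 ✓), N3 = 32 + 2·10 = 52
check: (N1+N3)/N1 with N1 = 32, N3 = 52 gives 21/8; |achieved − target| = 0 ≤ 21/800 ✓

N1=32 N2=10 achieved=21/8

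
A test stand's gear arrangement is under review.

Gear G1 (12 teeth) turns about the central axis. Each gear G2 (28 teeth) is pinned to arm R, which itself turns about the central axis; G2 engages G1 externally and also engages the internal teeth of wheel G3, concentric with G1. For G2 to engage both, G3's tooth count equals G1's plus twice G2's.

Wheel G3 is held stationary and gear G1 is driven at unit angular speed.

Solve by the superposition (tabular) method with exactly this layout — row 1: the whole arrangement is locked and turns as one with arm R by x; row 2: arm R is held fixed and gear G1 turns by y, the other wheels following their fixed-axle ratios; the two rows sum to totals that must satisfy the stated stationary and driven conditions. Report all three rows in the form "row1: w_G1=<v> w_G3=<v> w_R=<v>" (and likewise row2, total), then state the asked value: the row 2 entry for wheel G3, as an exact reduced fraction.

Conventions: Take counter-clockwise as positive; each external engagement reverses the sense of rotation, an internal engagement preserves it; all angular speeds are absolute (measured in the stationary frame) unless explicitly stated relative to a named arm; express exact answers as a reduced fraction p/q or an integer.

row1: w_G1=3/20 w_G3=3/20 w_R=3/20
row2: w_G1=17/20 w_G3=-3/20 w_R=0
total: w_G1=1 w_G3=0 w_R=3/20
asked value: -3/20

recognized (axles ride arm R): planetary set, 12/28/68 teeth
row 1 — lock + rotate with arm: ω_sun = ω_ring = ω_arm = x
row 2 (arm held, sun turns y): ω_ring = −(12/68)·y, ω_arm = 0
boundary: total ω_ring = x − (12/68)·y = 0 and total ω_sun = x + y = 1  ⇒  y = 17/20, x = 3/20
row 2 ring = −(12/68)·17/20 = -3/20
totals (row 1 + row 2): sun 3/20 + 17/20 = 1, ring 3/20 + (-3/20) = 0, arm 3/20 + 0 = 3/20
asked cell (row2, ring) = -3/20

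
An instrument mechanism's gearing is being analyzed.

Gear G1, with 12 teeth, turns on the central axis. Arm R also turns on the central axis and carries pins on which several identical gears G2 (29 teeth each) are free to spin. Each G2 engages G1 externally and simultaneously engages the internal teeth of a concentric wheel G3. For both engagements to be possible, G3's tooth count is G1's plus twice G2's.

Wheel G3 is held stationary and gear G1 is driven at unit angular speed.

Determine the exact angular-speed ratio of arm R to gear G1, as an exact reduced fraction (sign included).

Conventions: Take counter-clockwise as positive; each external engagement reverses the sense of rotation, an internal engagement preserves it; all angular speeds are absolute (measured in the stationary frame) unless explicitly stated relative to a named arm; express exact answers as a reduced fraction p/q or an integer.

recognized (axles ride arm R): planetary set, 12/29/70 teeth
ring teeth: 12 + 2·29 = 70
12(ω_sun−ω_arm) = −70(ω_ring−ω_arm),  ω_ring = 0, ω_sun = 1
12(1−ω_arm) = −70(0−ω_arm)  ⇒  82·ω_arm = 12  ⇒  ω_arm = 6/41
ω_out/ω_in = 6/41

6/41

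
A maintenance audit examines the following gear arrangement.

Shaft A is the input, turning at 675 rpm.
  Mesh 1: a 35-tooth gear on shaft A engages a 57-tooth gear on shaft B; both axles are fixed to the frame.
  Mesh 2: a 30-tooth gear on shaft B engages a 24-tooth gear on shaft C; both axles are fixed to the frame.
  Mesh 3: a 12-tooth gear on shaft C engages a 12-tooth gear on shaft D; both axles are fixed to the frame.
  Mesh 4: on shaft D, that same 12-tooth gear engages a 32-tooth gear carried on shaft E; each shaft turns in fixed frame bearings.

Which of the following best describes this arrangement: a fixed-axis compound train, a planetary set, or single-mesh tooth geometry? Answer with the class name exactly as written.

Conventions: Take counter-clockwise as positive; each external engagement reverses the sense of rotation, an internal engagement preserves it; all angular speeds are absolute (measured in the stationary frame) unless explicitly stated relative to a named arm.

class = fixed-axis compound train [4 meshes; 4 ratios multiply, 4 sense flips]
classification: fixed-axis compound train

fixed-axis compound train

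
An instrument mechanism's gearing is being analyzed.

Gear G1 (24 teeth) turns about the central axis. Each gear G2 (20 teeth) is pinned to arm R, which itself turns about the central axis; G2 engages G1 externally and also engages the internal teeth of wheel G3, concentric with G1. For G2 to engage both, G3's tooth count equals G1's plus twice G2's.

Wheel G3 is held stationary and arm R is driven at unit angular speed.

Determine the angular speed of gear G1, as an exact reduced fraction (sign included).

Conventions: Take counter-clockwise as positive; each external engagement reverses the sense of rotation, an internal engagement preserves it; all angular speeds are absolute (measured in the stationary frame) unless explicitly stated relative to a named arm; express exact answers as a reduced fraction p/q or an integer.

recognized (axles ride arm R): planetary set, 24/20/64 teeth
ring teeth: 24 + 2·20 = 64
24(ω_sun−ω_arm) = −64(ω_ring−ω_arm),  ω_ring = 0, ω_arm = 1
ω_sun = 1 − (64/24)(0−1) = 11/3
exact speed ratio = 11/3

11/3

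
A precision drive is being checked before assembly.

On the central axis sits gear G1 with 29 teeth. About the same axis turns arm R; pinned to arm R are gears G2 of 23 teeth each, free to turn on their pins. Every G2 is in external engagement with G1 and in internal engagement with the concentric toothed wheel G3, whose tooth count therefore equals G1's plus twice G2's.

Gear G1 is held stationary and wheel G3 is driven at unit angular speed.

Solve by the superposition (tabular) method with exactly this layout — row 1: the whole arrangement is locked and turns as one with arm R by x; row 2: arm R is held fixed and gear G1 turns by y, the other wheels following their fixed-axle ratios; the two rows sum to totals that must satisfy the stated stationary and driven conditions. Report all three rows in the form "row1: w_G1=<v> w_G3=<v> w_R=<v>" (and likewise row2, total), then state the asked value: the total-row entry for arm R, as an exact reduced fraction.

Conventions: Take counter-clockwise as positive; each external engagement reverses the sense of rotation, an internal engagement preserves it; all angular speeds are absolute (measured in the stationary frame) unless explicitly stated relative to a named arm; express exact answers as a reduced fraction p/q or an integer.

class = planetary set [G3 = 29+2·23 = 75; Willis about the carrier]
row 1 (train locked, turned with arm): all members turn x
row 2 (arm held, sun turns y): ω_ring = −(29/75)·y, ω_arm = 0
boundary: total ω_sun = x + y = 0 and total ω_ring = x − (29/75)·y = 1  ⇒  y = -75/104, x = 75/104
row 2 ring = −(29/75)·(-75/104) = 29/104
totals (row 1 + row 2): sun 75/104 + (-75/104) = 0, ring 75/104 + 29/104 = 1, arm 75/104 + 0 = 75/104
asked cell (total, arm) = 75/104

row1: w_G1=75/104 w_G3=75/104 w_R=75/104
row2: w_G1=-75/104 w_G3=29/104 w_R=0
total: w_G1=0 w_G3=1 w_R=75/104
asked value: 75/104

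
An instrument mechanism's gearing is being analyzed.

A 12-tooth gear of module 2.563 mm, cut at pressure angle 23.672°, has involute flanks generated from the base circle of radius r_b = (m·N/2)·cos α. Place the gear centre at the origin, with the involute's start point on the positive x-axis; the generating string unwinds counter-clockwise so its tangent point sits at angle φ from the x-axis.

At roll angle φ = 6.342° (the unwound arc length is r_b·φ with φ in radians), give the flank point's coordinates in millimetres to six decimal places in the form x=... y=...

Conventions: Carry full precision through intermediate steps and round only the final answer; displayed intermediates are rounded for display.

x=14.170093 y=0.006359

class = single-mesh tooth geometry [base-circle involute, m = 2.563, 12T]
pitch radius r_p = m·N/2 = 2.563·12/2 = 15.378000
base radius r_b = r_p·cos α = 15.378000·cos 23.672° = 14.084078
roll angle φ = 6.342° = 0.11068878 rad
x = r_b·(cos φ + φ·sin φ) = 14.170093
y = r_b·(sin φ − φ·cos φ) = 0.006359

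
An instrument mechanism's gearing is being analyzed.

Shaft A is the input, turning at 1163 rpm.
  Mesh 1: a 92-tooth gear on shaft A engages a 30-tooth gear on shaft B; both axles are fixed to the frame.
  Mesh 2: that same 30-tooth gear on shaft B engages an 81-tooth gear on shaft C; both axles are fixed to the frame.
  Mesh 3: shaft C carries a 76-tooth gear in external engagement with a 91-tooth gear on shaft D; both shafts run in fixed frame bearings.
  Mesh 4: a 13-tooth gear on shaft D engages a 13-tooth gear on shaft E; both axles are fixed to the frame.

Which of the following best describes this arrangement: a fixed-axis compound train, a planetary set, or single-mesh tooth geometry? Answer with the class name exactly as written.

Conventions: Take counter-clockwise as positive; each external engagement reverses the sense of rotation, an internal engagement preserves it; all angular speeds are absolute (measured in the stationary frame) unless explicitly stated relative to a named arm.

fixed-axis compound train

class = fixed-axis compound train [4 meshes; 4 ratios multiply, 4 sense flips]
classification: fixed-axis compound train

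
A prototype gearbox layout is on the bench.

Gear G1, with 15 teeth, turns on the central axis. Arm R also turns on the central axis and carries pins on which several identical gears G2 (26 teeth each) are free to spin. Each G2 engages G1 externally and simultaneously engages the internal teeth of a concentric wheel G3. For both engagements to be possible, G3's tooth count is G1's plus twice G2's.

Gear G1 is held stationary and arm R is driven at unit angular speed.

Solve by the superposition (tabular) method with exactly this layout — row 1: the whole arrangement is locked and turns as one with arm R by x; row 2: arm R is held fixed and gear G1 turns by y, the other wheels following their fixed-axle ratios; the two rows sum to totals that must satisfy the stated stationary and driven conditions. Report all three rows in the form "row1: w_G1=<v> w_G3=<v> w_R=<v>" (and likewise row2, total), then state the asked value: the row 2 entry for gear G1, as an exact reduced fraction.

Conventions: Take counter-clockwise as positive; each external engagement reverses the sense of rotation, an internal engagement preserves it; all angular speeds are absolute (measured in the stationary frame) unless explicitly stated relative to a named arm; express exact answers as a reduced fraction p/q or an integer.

row1: w_G1=1 w_G3=1 w_R=1
row2: w_G1=-1 w_G3=15/67 w_R=0
total: w_G1=0 w_G3=82/67 w_R=1
asked value: -1

recognized (axles ride arm R): planetary set, 15/26/67 teeth
row 1: whole set turns with the arm by x
superposition row 2 [arm held]: sun y, ring −(15/67)·y, arm 0
boundary: total ω_sun = x + y = 0 and total ω_arm = x = 1  ⇒  y = -1, x = 1
row 2 ring = −(15/67)·(-1) = 15/67
totals (row 1 + row 2): sun 1 + (-1) = 0, ring 1 + 15/67 = 82/67, arm 1 + 0 = 1
asked cell (row2, sun) = -1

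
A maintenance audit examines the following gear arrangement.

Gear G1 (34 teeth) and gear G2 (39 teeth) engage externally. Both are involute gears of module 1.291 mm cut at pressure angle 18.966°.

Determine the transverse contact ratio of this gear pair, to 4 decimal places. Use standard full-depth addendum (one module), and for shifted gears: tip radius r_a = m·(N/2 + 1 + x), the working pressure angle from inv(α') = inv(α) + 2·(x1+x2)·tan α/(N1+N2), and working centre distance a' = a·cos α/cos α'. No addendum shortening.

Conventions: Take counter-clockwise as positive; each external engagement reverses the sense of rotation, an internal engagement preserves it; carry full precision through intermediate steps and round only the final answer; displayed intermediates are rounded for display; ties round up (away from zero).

1.7454

topology: single-mesh involute geometry — m = 1.291, 34T/39T pair
base radii: r_b1 = 20.755533, r_b2 = 23.807817
tip radii: r_a1 = 23.238000, r_a2 = 26.465500
no profile shift: α' = α, a' = a
action lengths: √(r_a1²−r_b1²) = 10.450479, √(r_a2²−r_b2²) = 11.559003
base pitch p_b = π·m·cos α = 3.835613
CR = (10.450479 + 11.559003 − 47.121500·sin 18.96600°)/3.835613 = 1.745396
contact ratio ≈ 1.7454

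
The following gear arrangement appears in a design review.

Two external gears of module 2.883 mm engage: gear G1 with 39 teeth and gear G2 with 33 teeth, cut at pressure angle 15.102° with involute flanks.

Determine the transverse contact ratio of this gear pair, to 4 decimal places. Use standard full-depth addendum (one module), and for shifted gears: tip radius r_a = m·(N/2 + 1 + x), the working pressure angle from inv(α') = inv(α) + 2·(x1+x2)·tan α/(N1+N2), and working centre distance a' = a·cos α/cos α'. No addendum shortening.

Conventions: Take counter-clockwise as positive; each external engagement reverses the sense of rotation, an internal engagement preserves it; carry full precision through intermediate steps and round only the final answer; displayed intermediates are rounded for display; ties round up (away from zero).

topology: single-mesh involute geometry — m = 2.883, 39T/33T pair
base radii: r_b1 = 54.276912, r_b2 = 45.926618
tip radii: r_a1 = 59.101500, r_a2 = 50.452500
no profile shift: α' = α, a' = a
action lengths: √(r_a1²−r_b1²) = 23.388120, √(r_a2²−r_b2²) = 20.885415
base pitch p_b = π·m·cos α = 8.744408
CR = (23.388120 + 20.885415 − 103.788000·sin 15.10200°)/8.744408 = 1.970722
contact ratio ≈ 1.9707

1.9707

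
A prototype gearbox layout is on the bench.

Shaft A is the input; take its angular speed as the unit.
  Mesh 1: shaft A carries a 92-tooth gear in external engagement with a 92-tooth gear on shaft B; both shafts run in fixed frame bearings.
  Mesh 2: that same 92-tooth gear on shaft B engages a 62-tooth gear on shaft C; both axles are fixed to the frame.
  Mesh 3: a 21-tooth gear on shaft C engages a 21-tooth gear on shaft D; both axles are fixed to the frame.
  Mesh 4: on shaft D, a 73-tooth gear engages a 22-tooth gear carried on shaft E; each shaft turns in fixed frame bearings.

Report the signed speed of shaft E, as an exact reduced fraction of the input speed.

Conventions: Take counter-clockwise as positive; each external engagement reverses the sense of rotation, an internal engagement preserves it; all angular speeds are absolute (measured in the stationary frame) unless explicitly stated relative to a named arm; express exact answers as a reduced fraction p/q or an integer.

1679/341

4-mesh fixed-axis compound train (all bearings frame-fixed)
mesh 1 [92T→92T]: |ω|/ω_in = 1×92/92 = 1, sense flips to −
mesh 2 [92T→62T]: |ω|/ω_in = 1×92/62 = 46/31, sense flips to +
mesh 3 [21T→21T]: |ω|/ω_in = (46/31)×21/21 = 46/31, sense flips to −
mesh 4 [73T→22T]: |ω|/ω_in = (46/31)×73/22 = 1679/341, sense flips to +
signed output speed (× input speed) = 1679/341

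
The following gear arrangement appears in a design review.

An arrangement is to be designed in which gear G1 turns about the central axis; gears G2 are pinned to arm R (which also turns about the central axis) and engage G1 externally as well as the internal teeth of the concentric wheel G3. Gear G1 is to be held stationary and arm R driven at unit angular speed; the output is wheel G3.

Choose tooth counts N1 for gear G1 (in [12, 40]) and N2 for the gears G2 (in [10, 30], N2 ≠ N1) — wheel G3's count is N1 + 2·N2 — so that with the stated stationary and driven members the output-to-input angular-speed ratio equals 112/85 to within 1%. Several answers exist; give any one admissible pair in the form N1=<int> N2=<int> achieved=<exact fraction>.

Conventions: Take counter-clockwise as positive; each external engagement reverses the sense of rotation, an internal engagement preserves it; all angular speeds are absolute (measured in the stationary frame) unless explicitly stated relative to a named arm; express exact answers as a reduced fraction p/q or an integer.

planetary set to be sized for 112/85 (Willis relation)
Willis with ω_sun = 0: ω_ring/ω_arm = (N1+N3)/N3; set equal to 112/85  ⇒  N3/N1 = 1/(112/85 − 1) = 85/27
N3 = N1 + 2·N2  ⇒  N2/N1 = (N3/N1 − 1)/2 = (85/27 − 1)/2 = 29/27
smallest multiple with N1 ≥ 12 and N2 ≥ 10: k = 1  ⇒  N1 = 1·27 = 27, N2 = 1·29 = 29 (N1 ≤ 40, N2 ≤ 30, N2 ≠ N1 ✓), N3 = 27 + 2·29 = 85
check: (N1+N3)/N3 with N1 = 27, N3 = 85 gives 112/85; |achieved − target| = 0 ≤ 28/2125 ✓

N1=27 N2=29 achieved=112/85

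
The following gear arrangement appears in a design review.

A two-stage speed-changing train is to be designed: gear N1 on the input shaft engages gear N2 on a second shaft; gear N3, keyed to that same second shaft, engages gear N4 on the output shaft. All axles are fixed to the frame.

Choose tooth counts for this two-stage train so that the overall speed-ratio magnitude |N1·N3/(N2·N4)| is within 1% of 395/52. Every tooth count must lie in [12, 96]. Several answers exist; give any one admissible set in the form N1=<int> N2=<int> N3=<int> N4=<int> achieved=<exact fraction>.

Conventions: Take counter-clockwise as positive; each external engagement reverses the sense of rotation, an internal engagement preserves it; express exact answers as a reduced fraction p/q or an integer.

N1=15 N2=12 N3=79 N4=13 achieved=395/52

class = fixed-axis compound train [2-stage, 395/52 wanted]
target = 395/52 in lowest terms: an exact hit needs N1·N3 = k·395 and N2·N4 = k·52 for one integer k, every count in [12, 96]; additionally prefer no 1:1 stage (N1 ≠ N2, N3 ≠ N4)
k = 1…2: no 1:1-free in-range split of k·395 and k·52 into factor pairs; take k = 3
k = 3: N1·N3 = 1185 = 15·79, N2·N4 = 156 = 12·13
achieved = 15·79/(12·13) = 395/52; |achieved − target| = 0 ≤ 79/1040 ✓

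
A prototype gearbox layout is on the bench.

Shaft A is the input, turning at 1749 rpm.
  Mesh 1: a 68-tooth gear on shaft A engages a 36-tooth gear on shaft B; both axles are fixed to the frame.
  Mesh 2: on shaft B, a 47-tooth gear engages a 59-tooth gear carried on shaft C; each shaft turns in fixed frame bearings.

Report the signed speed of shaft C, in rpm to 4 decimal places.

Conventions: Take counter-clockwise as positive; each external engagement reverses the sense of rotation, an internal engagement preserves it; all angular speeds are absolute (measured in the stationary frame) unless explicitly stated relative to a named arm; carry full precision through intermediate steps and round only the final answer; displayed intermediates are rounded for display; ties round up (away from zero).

recognized (3 fixed axles, 2 meshes): fixed-axis compound train
mesh 1 [68T→36T]: ω = 1749.0000×68/36 = 3303.6667 rpm, sense flips to −
mesh 2 [47T→59T]: ω = 3303.6667×47/59 = 2631.7345 rpm, sense flips to +
signed output speed = +2631.7345 rpm

+2631.7345 rpm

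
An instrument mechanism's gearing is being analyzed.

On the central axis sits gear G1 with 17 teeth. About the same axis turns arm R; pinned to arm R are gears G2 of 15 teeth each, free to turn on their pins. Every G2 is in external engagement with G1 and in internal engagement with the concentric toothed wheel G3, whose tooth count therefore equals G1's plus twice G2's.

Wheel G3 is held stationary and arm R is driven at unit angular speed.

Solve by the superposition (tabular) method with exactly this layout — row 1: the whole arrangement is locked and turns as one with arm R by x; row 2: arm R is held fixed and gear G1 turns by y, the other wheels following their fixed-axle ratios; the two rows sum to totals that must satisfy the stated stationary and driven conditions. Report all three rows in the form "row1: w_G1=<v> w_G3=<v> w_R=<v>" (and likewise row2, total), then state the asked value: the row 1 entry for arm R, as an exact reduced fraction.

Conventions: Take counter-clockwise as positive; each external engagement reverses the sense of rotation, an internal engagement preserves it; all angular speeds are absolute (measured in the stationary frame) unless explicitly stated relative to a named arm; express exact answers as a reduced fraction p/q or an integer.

row1: w_G1=1 w_G3=1 w_R=1
row2: w_G1=47/17 w_G3=-1 w_R=0
total: w_G1=64/17 w_G3=0 w_R=1
asked value: 1

recognized (axles ride arm R): planetary set, 17/15/47 teeth
row 1 (train locked, turned with arm): all members turn x
row 2: sun turns y, ring = −(17/47)·y, arm 0
boundary: total ω_ring = x − (17/47)·y = 0 and total ω_arm = x = 1  ⇒  y = 47/17, x = 1
row 2 ring = −(17/47)·47/17 = -1
totals (row 1 + row 2): sun 1 + 47/17 = 64/17, ring 1 + (-1) = 0, arm 1 + 0 = 1
asked cell (row1, arm) = 1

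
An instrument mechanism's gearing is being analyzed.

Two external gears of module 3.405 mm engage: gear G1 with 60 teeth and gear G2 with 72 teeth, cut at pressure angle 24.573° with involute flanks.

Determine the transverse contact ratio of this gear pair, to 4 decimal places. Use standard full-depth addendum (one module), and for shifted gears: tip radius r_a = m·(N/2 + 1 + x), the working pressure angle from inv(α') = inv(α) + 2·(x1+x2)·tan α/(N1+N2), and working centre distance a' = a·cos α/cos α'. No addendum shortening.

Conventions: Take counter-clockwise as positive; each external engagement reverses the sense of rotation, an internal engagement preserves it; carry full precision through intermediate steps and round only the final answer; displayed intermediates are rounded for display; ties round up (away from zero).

1.5784

class = single-mesh tooth geometry [involute pair 60T × 72T, m = 3.405]
base radii: r_b1 = 92.898497, r_b2 = 111.478196
tip radii: r_a1 = 105.555000, r_a2 = 125.985000
no profile shift: α' = α, a' = a
action lengths: √(r_a1²−r_b1²) = 50.117136, √(r_a2²−r_b2²) = 58.692691
base pitch p_b = π·m·cos α = 9.728308
CR = (50.117136 + 58.692691 − 224.730000·sin 24.57300°)/9.728308 = 1.578419
contact ratio ≈ 1.5784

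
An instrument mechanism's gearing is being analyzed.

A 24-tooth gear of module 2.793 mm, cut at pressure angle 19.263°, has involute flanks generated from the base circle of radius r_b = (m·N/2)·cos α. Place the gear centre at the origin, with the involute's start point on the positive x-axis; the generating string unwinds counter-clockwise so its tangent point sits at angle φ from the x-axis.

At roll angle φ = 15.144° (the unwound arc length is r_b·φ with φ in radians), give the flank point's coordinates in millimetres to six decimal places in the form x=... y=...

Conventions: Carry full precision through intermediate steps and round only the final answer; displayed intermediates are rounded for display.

x=32.725541 y=0.193387

topology: single-mesh involute geometry — m = 2.793, N = 24
pitch radius r_p = m·N/2 = 2.793·24/2 = 33.516000
base radius r_b = r_p·cos α = 33.516000·cos 19.263° = 31.639580
roll angle φ = 15.144° = 0.26431266 rad
x = r_b·(cos φ + φ·sin φ) = 32.725541
y = r_b·(sin φ − φ·cos φ) = 0.193387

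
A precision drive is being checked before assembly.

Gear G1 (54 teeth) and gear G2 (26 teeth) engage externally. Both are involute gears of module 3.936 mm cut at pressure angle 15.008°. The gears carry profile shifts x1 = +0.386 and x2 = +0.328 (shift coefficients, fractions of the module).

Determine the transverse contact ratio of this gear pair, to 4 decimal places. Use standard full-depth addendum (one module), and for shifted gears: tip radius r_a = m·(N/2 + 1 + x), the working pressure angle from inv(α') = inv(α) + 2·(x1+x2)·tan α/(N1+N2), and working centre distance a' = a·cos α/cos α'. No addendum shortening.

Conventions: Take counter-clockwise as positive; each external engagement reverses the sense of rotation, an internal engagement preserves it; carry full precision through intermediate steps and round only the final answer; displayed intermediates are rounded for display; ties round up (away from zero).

1.8068

topology: single-mesh involute geometry — m = 3.936, 54T/26T pair
base radii: r_b1 = 102.647028, r_b2 = 49.422643
tip radii: r_a1 = 111.727296, r_a2 = 56.395008
inv(α') = inv(15.008°) + 2·(+0.386+0.328)·tan α/(54+26) = 0.01094540  ⇒  α' = 18.09979°
a' = a·cos α / cos α' = 157.4400·cos 15.008°/cos 18.09979° = 159.986295
action lengths: √(r_a1²−r_b1²) = 44.120022, √(r_a2²−r_b2²) = 27.162461
base pitch p_b = π·m·cos α = 11.943524
CR = (44.120022 + 27.162461 − 159.986295·sin 18.09979°)/11.943524 = 1.806758
contact ratio ≈ 1.8068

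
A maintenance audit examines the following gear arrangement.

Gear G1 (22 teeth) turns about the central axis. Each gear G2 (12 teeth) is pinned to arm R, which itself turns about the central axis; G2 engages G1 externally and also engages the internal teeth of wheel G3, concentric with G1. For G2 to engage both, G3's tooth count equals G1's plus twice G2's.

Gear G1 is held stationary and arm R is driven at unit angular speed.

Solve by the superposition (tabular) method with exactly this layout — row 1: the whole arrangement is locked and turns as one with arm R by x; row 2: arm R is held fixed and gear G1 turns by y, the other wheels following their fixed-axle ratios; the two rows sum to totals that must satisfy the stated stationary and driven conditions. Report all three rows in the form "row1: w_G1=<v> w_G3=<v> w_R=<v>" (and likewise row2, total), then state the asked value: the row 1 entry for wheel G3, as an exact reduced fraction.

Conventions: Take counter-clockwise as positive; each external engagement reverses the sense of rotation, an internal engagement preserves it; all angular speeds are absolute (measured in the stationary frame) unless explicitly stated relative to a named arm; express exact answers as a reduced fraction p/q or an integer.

row1: w_G1=1 w_G3=1 w_R=1
row2: w_G1=-1 w_G3=11/23 w_R=0
total: w_G1=0 w_G3=34/23 w_R=1
asked value: 1

recognized (axles ride arm R): planetary set, 22/12/46 teeth
superposition row 1 [locked train]: every member turns x
row 2 (arm held, sun turns y): ω_ring = −(22/46)·y, ω_arm = 0
boundary: total ω_sun = x + y = 0 and total ω_arm = x = 1  ⇒  y = -1, x = 1
row 2 ring = −(22/46)·(-1) = 11/23
totals (row 1 + row 2): sun 1 + (-1) = 0, ring 1 + 11/23 = 34/23, arm 1 + 0 = 1
asked cell (row1, ring) = 1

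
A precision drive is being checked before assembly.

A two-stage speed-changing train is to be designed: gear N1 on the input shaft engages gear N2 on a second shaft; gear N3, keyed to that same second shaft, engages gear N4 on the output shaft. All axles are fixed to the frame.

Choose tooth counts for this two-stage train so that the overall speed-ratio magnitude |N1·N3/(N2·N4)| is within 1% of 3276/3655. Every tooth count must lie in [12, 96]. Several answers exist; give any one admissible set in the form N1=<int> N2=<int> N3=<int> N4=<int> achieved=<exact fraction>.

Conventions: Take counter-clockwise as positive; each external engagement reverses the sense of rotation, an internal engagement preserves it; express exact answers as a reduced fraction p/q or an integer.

topology: fixed-axis compound train — 2 stages, target 3276/3655
target = 3276/3655 in lowest terms: an exact hit needs N1·N3 = k·3276 and N2·N4 = k·3655 for one integer k, every count in [12, 96]; additionally prefer no 1:1 stage (N1 ≠ N2, N3 ≠ N4)
k = 1: N1·N3 = 3276 = 36·91, N2·N4 = 3655 = 43·85
achieved = 36·91/(43·85) = 3276/3655; |achieved − target| = 0 ≤ 819/91375 ✓

N1=36 N2=43 N3=91 N4=85 achieved=3276/3655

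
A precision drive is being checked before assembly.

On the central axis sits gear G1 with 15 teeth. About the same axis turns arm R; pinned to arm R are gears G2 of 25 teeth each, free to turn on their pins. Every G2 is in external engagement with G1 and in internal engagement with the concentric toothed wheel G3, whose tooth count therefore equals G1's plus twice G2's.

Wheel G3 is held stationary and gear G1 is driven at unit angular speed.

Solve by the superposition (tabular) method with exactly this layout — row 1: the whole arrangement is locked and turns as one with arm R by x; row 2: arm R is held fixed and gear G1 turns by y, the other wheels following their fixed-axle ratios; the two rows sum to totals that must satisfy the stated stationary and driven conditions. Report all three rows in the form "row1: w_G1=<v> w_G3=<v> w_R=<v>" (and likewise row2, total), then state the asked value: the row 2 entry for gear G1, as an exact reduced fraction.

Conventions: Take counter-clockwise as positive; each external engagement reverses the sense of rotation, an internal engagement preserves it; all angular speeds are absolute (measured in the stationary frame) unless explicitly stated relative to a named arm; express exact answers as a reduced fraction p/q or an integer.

row1: w_G1=3/16 w_G3=3/16 w_R=3/16
row2: w_G1=13/16 w_G3=-3/16 w_R=0
total: w_G1=1 w_G3=0 w_R=3/16
asked value: 13/16

recognized (axles ride arm R): planetary set, 15/25/65 teeth
row 1 — lock + rotate with arm: ω_sun = ω_ring = ω_arm = x
row 2 — arm fixed, fixed-axis ratios: sun y, ring −(15/65)·y, arm 0
boundary: total ω_ring = x − (15/65)·y = 0 and total ω_sun = x + y = 1  ⇒  y = 13/16, x = 3/16
row 2 ring = −(15/65)·13/16 = -3/16
totals (row 1 + row 2): sun 3/16 + 13/16 = 1, ring 3/16 + (-3/16) = 0, arm 3/16 + 0 = 3/16
asked cell (row2, sun) = 13/16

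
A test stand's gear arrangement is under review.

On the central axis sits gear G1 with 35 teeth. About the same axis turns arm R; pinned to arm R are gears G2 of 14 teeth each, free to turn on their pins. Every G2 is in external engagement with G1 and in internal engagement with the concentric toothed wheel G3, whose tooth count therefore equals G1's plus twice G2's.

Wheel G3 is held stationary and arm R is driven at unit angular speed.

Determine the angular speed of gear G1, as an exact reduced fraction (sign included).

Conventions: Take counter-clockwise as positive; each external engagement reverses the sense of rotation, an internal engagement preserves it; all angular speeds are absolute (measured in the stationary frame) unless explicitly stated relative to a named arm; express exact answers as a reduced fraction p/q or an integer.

14/5

class = planetary set [G3 = 35+2·14 = 63; Willis about the carrier]
ring teeth: 35 + 2·14 = 63
35(ω_sun−ω_arm) = −63(ω_ring−ω_arm),  ω_ring = 0, ω_arm = 1
ω_sun = 1 − (63/35)(0−1) = 14/5
exact speed ratio = 14/5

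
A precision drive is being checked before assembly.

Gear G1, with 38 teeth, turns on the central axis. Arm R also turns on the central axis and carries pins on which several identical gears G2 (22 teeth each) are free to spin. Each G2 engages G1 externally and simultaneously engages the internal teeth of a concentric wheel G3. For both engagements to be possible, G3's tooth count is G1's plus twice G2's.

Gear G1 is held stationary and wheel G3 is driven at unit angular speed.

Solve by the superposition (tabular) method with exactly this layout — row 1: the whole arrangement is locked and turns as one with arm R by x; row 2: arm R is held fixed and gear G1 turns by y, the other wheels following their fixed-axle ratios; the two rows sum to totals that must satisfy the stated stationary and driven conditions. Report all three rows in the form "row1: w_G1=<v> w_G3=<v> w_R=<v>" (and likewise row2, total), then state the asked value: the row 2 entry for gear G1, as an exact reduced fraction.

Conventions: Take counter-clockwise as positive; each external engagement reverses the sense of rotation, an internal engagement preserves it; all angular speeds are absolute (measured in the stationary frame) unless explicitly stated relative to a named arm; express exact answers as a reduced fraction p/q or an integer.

topology: planetary set — G1 38T / G2 22T / G3 82T, arm = carrier (Willis)
row 1 (train locked, turned with arm): all members turn x
row 2: sun turns y, ring = −(38/82)·y, arm 0
boundary: total ω_sun = x + y = 0 and total ω_ring = x − (38/82)·y = 1  ⇒  y = -41/60, x = 41/60
row 2 ring = −(38/82)·(-41/60) = 19/60
totals (row 1 + row 2): sun 41/60 + (-41/60) = 0, ring 41/60 + 19/60 = 1, arm 41/60 + 0 = 41/60
asked cell (row2, sun) = -41/60

row1: w_G1=41/60 w_G3=41/60 w_R=41/60
row2: w_G1=-41/60 w_G3=19/60 w_R=0
total: w_G1=0 w_G3=1 w_R=41/60
asked value: -41/60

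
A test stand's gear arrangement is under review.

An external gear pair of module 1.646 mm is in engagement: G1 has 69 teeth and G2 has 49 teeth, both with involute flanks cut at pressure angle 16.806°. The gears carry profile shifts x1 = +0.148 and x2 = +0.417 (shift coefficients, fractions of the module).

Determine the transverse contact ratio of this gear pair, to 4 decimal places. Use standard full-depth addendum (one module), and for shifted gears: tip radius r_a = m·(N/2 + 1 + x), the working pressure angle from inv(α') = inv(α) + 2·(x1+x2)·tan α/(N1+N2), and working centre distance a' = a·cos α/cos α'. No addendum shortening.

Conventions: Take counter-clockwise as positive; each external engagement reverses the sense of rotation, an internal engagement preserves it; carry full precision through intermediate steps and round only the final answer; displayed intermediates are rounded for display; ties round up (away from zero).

class = single-mesh tooth geometry [involute pair 69T × 49T, m = 1.646]
base radii: r_b1 = 54.361583, r_b2 = 38.604603
tip radii: r_a1 = 58.676608, r_a2 = 42.659382
inv(α') = inv(16.806°) + 2·(+0.148+0.417)·tan α/(69+49) = 0.01160438  ⇒  α' = 18.44608°
a' = a·cos α / cos α' = 97.1140·cos 16.806°/cos 18.44608° = 98.001312
action lengths: √(r_a1²−r_b1²) = 22.085348, √(r_a2²−r_b2²) = 18.152342
base pitch p_b = π·m·cos α = 4.950201
CR = (22.085348 + 18.152342 − 98.001312·sin 18.44608°)/4.950201 = 1.864347
contact ratio ≈ 1.8643

1.8643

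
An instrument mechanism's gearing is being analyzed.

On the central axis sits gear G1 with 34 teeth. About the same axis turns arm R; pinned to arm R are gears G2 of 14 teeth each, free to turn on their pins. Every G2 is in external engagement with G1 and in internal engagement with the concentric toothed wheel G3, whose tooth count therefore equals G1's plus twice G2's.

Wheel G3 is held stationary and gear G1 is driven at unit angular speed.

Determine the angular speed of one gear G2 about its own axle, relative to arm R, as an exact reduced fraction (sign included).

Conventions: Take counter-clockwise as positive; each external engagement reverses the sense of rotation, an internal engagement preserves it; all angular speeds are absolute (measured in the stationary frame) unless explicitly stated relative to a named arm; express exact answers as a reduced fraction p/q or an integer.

-527/336

topology: planetary set — G1 34T / G2 14T / G3 62T, arm = carrier (Willis)
ring teeth: 34 + 2·14 = 62
34(ω_sun−ω_arm) = −62(ω_ring−ω_arm),  ω_ring = 0, ω_sun = 1
34(1−ω_arm) = −62(0−ω_arm)  ⇒  96·ω_arm = 34  ⇒  ω_arm = 17/48
sun–planet mesh: 34·(1−17/48) = −14·(ω_p−ω_arm)  ⇒  ω_p−ω_arm = -527/336
exact speed ratio = -527/336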